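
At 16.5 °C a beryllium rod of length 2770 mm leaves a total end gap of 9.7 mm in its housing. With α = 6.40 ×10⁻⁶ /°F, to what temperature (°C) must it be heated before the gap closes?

320 °C

α = 6.40×10⁻⁶/°F × 9/5 = 11.5×10⁻⁶/K.
α·L₀·ΔT = 9.7 mm ⇒ ΔT = 9.7 / (11.5×10⁻⁶ × 2770.0) = 304.0 K.
T = 16.5 + 304.0 = 320.5 °C.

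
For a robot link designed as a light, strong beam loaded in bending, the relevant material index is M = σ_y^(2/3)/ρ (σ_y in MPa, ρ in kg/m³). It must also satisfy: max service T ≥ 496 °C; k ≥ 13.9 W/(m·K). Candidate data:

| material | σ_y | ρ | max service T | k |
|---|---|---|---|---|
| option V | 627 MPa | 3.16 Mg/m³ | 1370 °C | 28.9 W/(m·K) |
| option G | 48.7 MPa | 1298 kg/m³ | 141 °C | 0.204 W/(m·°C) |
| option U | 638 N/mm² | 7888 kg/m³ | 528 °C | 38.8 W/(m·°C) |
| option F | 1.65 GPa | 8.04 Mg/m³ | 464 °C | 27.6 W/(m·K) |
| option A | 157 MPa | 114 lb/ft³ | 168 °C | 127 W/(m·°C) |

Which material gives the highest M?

option V

Screen on constraints: max service T ≥ 496 °C; k ≥ 13.9 W/(m·K). Survivors: option V, option U.
Normalizing units and computing the index:
  option V: σ_y = 627.0 MPa, ρ = 3160 kg/m³
  option U: σ_y = 638.0 MPa, ρ = 7888 kg/m³
  option V: M = 23.2×10⁻³
  option U: M = 9.40×10⁻³
Option V ranks first.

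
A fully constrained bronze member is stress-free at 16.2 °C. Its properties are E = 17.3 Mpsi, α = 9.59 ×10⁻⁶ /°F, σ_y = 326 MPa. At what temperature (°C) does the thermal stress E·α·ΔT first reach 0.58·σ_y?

E = 17.3 Mpsi = 119.3 GPa.
α = 9.59×10⁻⁶/°F × 9/5 = 17.3×10⁻⁶/K.
E·α·ΔT = 189.1 MPa ⇒ ΔT = 189.1 / (119.3×10³ × 17.3×10⁻⁶) = 91.83 K.
T = 16.2 + 91.83 = 108.0 °C.

108 °C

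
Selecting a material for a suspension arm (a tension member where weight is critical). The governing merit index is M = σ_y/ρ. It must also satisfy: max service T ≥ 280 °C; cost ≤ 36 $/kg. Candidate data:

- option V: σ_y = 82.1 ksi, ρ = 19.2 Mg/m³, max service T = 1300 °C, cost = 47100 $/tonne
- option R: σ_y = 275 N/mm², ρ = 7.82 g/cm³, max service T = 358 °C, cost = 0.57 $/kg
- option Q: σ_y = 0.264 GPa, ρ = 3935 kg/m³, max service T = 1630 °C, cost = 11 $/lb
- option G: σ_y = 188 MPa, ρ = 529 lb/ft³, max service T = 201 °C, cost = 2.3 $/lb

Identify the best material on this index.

option Q

Screen on constraints: max service T ≥ 280 °C; cost ≤ 36 $/kg. Survivors: option R, option Q.
Convert each candidate to consistent units, then evaluate M:
  option R: σ_y = 275.0 MPa, ρ = 7820 kg/m³
  option Q: σ_y = 264.0 MPa, ρ = 3935 kg/m³
  option Q: M = 67.1 kN·m/kg
  option R: M = 35.2 kN·m/kg
Highest index: option Q.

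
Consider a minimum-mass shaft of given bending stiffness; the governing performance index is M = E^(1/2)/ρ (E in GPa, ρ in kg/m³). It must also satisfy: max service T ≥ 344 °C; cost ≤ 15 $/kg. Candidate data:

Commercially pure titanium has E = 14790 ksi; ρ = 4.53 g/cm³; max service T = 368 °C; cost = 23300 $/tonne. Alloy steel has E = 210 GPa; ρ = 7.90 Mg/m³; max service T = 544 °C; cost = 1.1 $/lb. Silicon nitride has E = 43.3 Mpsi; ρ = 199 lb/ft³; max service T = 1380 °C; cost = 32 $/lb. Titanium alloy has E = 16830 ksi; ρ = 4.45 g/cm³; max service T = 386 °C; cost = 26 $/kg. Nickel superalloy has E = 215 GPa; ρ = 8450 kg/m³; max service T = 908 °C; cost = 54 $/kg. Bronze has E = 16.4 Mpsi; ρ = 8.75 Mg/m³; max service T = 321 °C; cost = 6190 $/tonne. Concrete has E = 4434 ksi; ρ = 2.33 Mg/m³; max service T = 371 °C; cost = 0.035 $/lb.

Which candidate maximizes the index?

concrete

Screen on constraints: max service T ≥ 344 °C; cost ≤ 15 $/kg. Survivors: alloy steel, concrete.
After converting to SI:
  alloy steel: E = 210.0 GPa, ρ = 7900 kg/m³
  concrete: E = 30.57 GPa, ρ = 2330 kg/m³
  concrete: M = 2.37×10⁻³
  alloy steel: M = 1.83×10⁻³
Concrete ranks first.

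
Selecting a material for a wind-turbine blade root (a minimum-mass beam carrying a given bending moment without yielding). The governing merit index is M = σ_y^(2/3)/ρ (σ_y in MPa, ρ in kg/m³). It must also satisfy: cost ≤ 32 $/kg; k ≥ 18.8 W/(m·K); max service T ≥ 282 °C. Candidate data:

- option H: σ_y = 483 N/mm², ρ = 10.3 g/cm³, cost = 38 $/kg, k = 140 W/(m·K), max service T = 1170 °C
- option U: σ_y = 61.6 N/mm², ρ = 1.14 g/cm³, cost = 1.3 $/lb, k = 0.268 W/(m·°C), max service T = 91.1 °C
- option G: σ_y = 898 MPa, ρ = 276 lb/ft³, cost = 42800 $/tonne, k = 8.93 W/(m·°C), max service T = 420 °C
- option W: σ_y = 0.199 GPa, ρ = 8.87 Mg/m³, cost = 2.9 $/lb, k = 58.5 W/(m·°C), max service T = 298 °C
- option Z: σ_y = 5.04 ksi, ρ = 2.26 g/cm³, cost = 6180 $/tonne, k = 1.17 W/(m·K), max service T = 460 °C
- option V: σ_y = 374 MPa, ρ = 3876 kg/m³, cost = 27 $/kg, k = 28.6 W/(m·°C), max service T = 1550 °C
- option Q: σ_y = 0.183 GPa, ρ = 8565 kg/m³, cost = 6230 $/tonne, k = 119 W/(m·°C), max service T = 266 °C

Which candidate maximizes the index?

Screen on constraints: cost ≤ 32 $/kg; k ≥ 18.8 W/(m·K); max service T ≥ 282 °C. Survivors: option W, option V.
Convert each candidate to consistent units, then evaluate M:
  option W: σ_y = 199.0 MPa, ρ = 8870 kg/m³
  option V: σ_y = 374.0 MPa, ρ = 3876 kg/m³
  option V: M = 13.4×10⁻³
  option W: M = 3.84×10⁻³
Highest index: option V.

option V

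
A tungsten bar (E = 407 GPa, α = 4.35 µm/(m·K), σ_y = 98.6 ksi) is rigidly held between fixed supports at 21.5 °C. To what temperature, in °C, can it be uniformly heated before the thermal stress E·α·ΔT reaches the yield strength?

σ_y = 98.6 ksi = 679.8 MPa.
E·α·ΔT = 679.8 MPa ⇒ ΔT = 679.8 / (407.0×10³ × 4.35×10⁻⁶) = 384.0 K.
T = 21.5 + 384.0 = 405.5 °C.

405 °C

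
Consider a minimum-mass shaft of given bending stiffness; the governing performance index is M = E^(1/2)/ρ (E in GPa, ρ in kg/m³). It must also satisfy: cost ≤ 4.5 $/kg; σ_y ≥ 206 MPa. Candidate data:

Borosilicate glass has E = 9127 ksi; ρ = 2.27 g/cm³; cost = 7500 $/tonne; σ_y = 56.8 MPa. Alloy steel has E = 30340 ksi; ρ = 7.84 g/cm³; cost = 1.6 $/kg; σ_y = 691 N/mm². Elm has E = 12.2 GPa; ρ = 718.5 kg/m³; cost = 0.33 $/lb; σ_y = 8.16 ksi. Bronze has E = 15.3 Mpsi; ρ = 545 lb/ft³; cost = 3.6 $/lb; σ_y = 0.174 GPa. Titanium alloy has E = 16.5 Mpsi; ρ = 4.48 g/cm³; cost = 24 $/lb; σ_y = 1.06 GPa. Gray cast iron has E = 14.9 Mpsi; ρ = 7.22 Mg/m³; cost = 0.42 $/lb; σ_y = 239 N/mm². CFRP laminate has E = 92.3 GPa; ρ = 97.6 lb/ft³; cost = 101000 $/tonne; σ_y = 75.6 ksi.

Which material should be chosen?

alloy steel

Screen on constraints: cost ≤ 4.5 $/kg; σ_y ≥ 206 MPa. Survivors: alloy steel, gray cast iron.
After converting to SI:
  alloy steel: E = 209.2 GPa, ρ = 7840 kg/m³
  gray cast iron: E = 102.7 GPa, ρ = 7220 kg/m³
  alloy steel: M = 1.84×10⁻³
  gray cast iron: M = 1.40×10⁻³
Alloy steel has the largest M.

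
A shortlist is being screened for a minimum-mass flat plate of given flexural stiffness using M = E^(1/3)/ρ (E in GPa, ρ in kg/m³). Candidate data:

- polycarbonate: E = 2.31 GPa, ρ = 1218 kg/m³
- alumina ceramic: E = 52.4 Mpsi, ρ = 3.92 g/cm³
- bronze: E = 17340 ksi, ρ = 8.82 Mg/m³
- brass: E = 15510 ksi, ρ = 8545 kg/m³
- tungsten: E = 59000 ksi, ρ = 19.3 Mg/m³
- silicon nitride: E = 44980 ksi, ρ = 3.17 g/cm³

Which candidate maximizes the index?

silicon nitride

After converting to SI:
  polycarbonate: E = 2.310 GPa, ρ = 1218 kg/m³
  alumina ceramic: E = 361.3 GPa, ρ = 3920 kg/m³
  bronze: E = 119.6 GPa, ρ = 8820 kg/m³
  brass: E = 106.9 GPa, ρ = 8545 kg/m³
  tungsten: E = 406.8 GPa, ρ = 19300 kg/m³
  silicon nitride: E = 310.1 GPa, ρ = 3170 kg/m³
  silicon nitride: M = 2.14×10⁻³
  alumina ceramic: M = 1.82×10⁻³
  polycarbonate: M = 1.09×10⁻³
  bronze: M = 0.559×10⁻³
  brass: M = 0.555×10⁻³
  tungsten: M = 0.384×10⁻³
Highest index: silicon nitride.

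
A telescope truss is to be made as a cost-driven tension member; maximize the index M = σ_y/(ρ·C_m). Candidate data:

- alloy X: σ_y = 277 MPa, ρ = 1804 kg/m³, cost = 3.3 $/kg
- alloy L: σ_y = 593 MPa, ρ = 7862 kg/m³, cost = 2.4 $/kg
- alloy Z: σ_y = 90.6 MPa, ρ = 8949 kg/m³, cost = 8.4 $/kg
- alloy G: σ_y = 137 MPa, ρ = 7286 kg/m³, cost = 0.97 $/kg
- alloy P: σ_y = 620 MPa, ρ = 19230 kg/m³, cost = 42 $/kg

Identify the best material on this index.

Evaluate M for each candidate:
  alloy X: M = 46.5 kN·m per $
  alloy L: M = 31.4 kN·m per $
  alloy G: M = 19.4 kN·m per $
  alloy Z: M = 1.21 kN·m per $
  alloy P: M = 0.768 kN·m per $
Alloy X has the largest M.

alloy X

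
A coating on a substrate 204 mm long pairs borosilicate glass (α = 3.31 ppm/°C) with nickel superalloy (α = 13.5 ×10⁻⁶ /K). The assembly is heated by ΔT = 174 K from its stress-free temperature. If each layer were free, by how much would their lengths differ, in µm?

362 µm

Δα = |3.31 − 13.5|×10⁻⁶/K = 10.2×10⁻⁶/K.
ΔL_mismatch = Δα·L·ΔT = 10.2×10⁻⁶ × 204.0 mm × 174.0 K = 362 µm.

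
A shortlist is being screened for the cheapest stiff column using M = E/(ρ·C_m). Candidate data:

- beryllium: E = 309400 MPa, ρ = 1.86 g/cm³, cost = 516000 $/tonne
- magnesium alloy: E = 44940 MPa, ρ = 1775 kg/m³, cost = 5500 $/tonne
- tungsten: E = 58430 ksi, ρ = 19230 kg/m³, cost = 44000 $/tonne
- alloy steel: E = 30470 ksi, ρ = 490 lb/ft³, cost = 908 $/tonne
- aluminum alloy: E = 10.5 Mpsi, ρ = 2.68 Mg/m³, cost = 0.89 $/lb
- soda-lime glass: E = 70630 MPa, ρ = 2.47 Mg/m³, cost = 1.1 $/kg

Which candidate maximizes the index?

Putting every candidate on a common basis:
  beryllium: E = 309.4 GPa, ρ = 1860 kg/m³, cost = 516.0 $/kg
  magnesium alloy: E = 44.94 GPa, ρ = 1775 kg/m³, cost = 5.500 $/kg
  tungsten: E = 402.9 GPa, ρ = 19230 kg/m³, cost = 44.00 $/kg
  alloy steel: E = 210.1 GPa, ρ = 7849 kg/m³, cost = 0.9080 $/kg
  aluminum alloy: E = 72.39 GPa, ρ = 2680 kg/m³, cost = 1.962 $/kg
  soda-lime glass: E = 70.63 GPa, ρ = 2470 kg/m³, cost = 1.100 $/kg
  alloy steel: M = 29.5 MN·m per $
  soda-lime glass: M = 26.0 MN·m per $
  aluminum alloy: M = 13.8 MN·m per $
  magnesium alloy: M = 4.60 MN·m per $
  tungsten: M = 0.476 MN·m per $
  beryllium: M = 0.322 MN·m per $
The maximum is for alloy steel.

alloy steel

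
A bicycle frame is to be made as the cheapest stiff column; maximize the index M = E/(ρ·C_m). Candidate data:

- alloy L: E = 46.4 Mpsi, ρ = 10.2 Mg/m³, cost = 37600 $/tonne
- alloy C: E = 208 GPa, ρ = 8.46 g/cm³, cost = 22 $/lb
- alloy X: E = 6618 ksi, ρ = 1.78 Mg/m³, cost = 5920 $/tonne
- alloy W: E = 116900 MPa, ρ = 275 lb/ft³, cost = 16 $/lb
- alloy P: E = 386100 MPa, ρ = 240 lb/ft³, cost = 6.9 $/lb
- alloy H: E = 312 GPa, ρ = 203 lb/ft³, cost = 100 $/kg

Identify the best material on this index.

alloy P

Putting every candidate on a common basis:
  alloy L: E = 319.9 GPa, ρ = 10200 kg/m³, cost = 37.60 $/kg
  alloy C: E = 208.0 GPa, ρ = 8460 kg/m³, cost = 48.50 $/kg
  alloy X: E = 45.63 GPa, ρ = 1780 kg/m³, cost = 5.920 $/kg
  alloy W: E = 116.9 GPa, ρ = 4405 kg/m³, cost = 35.27 $/kg
  alloy P: E = 386.1 GPa, ρ = 3844 kg/m³, cost = 15.21 $/kg
  alloy H: E = 312.0 GPa, ρ = 3252 kg/m³, cost = 100.0 $/kg
  alloy P: M = 6.60 MN·m per $
  alloy X: M = 4.33 MN·m per $
  alloy H: M = 0.959 MN·m per $
  alloy L: M = 0.834 MN·m per $
  alloy W: M = 0.752 MN·m per $
  alloy C: M = 0.507 MN·m per $
Alloy P ranks first.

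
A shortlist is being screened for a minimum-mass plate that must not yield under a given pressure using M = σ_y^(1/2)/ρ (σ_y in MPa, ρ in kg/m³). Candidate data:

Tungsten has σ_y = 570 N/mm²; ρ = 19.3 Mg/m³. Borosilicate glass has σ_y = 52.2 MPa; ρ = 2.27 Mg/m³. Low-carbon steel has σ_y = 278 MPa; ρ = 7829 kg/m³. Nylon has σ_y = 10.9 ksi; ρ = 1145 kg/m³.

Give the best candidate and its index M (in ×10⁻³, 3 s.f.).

nylon, M = 7.57×10⁻³

Convert each candidate to consistent units, then evaluate M:
  tungsten: σ_y = 570.0 MPa, ρ = 19300 kg/m³
  borosilicate glass: σ_y = 52.20 MPa, ρ = 2270 kg/m³
  low-carbon steel: σ_y = 278.0 MPa, ρ = 7829 kg/m³
  nylon: σ_y = 75.15 MPa, ρ = 1145 kg/m³
  nylon: M = 7.57×10⁻³
  borosilicate glass: M = 3.18×10⁻³
  low-carbon steel: M = 2.13×10⁻³
  tungsten: M = 1.24×10⁻³
Nylon ranks first.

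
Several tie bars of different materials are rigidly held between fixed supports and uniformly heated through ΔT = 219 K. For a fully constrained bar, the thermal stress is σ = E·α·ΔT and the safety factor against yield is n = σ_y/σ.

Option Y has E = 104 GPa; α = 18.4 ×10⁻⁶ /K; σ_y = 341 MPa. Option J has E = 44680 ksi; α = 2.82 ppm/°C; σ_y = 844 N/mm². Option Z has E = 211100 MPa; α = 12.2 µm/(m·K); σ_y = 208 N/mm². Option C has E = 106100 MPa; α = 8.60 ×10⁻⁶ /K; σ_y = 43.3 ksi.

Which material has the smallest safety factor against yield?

In consistent units (E in GPa, α in ×10⁻⁶/K, σ_y in MPa):
  option Y: E = 104.0, α = 18.4, σ_y = 341.0 → σ = 419 MPa, n = 0.814
  option J: E = 308.1, α = 2.82, σ_y = 844.0 → σ = 190 MPa, n = 4.44
  option Z: E = 211.1, α = 12.2, σ_y = 208.0 → σ = 564 MPa, n = 0.369
  option C: E = 106.1, α = 8.60, σ_y = 298.5 → σ = 200 MPa, n = 1.49
Option Z has the lowest safety factor, n = 0.369.

option Z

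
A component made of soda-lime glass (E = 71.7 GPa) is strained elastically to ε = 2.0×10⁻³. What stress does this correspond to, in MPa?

σ = E·ε = 71700 MPa × 2.0×10⁻³ = 143 MPa.

143 MPa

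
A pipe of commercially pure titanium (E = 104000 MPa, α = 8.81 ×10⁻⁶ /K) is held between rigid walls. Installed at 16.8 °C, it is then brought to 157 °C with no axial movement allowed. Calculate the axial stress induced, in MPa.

128 MPa

E = 104000 MPa = 104.0 GPa.
ΔT = 140.2 K. Constrained thermal stress σ = E·α·ΔT = 104.0×10³ MPa × 8.81×10⁻⁶ × 140.2 = 128 MPa (compressive).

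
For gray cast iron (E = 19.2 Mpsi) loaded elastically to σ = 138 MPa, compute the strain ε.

1.04×10⁻³

E = 19.2 Mpsi = 132.4 GPa = 132400 MPa.
ε = σ/E = 138 / 132400 = 1.04×10⁻³.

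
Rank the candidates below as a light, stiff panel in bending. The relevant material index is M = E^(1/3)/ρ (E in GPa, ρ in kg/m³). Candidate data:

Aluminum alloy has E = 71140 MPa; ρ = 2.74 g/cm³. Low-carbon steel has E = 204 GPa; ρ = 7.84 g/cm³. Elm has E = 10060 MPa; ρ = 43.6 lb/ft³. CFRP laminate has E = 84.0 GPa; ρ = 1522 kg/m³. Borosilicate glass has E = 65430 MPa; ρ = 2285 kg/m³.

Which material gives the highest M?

Putting every candidate on a common basis:
  aluminum alloy: E = 71.14 GPa, ρ = 2740 kg/m³
  low-carbon steel: E = 204.0 GPa, ρ = 7840 kg/m³
  elm: E = 10.06 GPa, ρ = 698.4 kg/m³
  CFRP laminate: E = 84.00 GPa, ρ = 1522 kg/m³
  borosilicate glass: E = 65.43 GPa, ρ = 2285 kg/m³
  elm: M = 3.09×10⁻³
  CFRP laminate: M = 2.88×10⁻³
  borosilicate glass: M = 1.76×10⁻³
  aluminum alloy: M = 1.51×10⁻³
  low-carbon steel: M = 0.751×10⁻³
Elm has the largest M.

elm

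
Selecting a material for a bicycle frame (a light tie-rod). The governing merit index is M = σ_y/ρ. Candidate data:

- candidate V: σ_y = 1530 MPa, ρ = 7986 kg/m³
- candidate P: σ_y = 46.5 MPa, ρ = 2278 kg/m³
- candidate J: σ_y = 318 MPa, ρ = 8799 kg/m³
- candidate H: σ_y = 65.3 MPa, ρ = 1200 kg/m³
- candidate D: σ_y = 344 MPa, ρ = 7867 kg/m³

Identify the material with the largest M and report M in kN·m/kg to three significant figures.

Computing M directly (units already consistent):
  candidate V: M = 192 kN·m/kg
  candidate H: M = 54.4 kN·m/kg
  candidate D: M = 43.7 kN·m/kg
  candidate J: M = 36.1 kN·m/kg
  candidate P: M = 20.4 kN·m/kg
Highest index: candidate V.

candidate V, M = 192 kN·m/kg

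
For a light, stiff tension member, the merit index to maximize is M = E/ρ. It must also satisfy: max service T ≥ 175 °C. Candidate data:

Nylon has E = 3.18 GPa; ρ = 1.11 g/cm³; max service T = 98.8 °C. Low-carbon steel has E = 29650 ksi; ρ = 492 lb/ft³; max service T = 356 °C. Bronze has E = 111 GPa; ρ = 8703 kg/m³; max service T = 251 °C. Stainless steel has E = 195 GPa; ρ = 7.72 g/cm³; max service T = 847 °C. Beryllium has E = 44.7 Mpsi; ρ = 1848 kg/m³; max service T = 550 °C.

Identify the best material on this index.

Screen on constraints: max service T ≥ 175 °C. Survivors: low-carbon steel, bronze, stainless steel, beryllium.
Convert each candidate to consistent units, then evaluate M:
  low-carbon steel: E = 204.4 GPa, ρ = 7881 kg/m³
  bronze: E = 111.0 GPa, ρ = 8703 kg/m³
  stainless steel: E = 195.0 GPa, ρ = 7720 kg/m³
  beryllium: E = 308.2 GPa, ρ = 1848 kg/m³
  beryllium: M = 167 MN·m/kg
  low-carbon steel: M = 25.9 MN·m/kg
  stainless steel: M = 25.3 MN·m/kg
  bronze: M = 12.8 MN·m/kg
The maximum is for beryllium.

beryllium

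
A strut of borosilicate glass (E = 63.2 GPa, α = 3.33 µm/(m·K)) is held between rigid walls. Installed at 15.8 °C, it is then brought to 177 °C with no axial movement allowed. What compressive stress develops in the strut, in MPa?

33.9 MPa

ΔT = 161.2 K. Constrained thermal stress σ = E·α·ΔT = 63.20×10³ MPa × 3.33×10⁻⁶ × 161.2 = 33.9 MPa (compressive).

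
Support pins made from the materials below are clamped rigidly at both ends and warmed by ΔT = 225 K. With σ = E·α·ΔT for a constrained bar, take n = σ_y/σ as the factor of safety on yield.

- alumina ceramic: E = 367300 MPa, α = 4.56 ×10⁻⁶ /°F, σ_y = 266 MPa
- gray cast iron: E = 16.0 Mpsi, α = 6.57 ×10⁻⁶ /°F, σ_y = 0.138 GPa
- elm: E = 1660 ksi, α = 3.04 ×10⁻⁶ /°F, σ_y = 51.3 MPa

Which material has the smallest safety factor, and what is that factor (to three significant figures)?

Converting E to GPa, α to ×10⁻⁶/K, σ_y to MPa, then σ and n for each:
  alumina ceramic: E = 367.3, α = 8.21, σ_y = 266.0 → σ = 678 MPa, n = 0.392
  gray cast iron: E = 110.3, α = 11.8, σ_y = 138.0 → σ = 294 MPa, n = 0.470
  elm: E = 11.45, α = 5.47, σ_y = 51.30 → σ = 14.1 MPa, n = 3.64
Alumina ceramic has the lowest safety factor, n = 0.392.

alumina ceramic, n = 0.392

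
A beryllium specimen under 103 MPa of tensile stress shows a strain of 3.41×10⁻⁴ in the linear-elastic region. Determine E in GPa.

E = σ/ε = 103 MPa / 3.41×10⁻⁴ = 302100 MPa = 302 GPa.

302 GPa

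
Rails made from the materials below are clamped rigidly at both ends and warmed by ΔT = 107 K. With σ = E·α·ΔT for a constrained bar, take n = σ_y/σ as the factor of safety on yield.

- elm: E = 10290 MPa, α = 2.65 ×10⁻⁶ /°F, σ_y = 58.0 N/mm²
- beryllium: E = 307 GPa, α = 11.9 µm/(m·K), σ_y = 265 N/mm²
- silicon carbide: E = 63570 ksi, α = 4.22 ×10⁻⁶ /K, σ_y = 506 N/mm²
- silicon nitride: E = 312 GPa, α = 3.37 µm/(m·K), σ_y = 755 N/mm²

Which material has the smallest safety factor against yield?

beryllium

In consistent units (E in GPa, α in ×10⁻⁶/K, σ_y in MPa):
  elm: E = 10.29, α = 4.77, σ_y = 58.00 → σ = 5.25 MPa, n = 11.0
  beryllium: E = 307.0, α = 11.9, σ_y = 265.0 → σ = 391 MPa, n = 0.678
  silicon carbide: E = 438.3, α = 4.22, σ_y = 506.0 → σ = 198 MPa, n = 2.56
  silicon nitride: E = 312.0, α = 3.37, σ_y = 755.0 → σ = 113 MPa, n = 6.71
Smallest n: beryllium with n = 0.678.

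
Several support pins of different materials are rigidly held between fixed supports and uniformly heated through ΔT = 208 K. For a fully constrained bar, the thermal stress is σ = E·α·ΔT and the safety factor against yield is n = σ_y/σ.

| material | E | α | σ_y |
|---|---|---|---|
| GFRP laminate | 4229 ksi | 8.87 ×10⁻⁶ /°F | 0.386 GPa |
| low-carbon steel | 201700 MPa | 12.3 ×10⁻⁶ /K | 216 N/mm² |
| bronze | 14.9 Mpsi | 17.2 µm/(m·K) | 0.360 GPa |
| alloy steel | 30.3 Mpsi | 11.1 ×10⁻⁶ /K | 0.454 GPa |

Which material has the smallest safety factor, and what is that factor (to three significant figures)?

Converting E to GPa, α to ×10⁻⁶/K, σ_y to MPa, then σ and n for each:
  GFRP laminate: E = 29.16, α = 16.0, σ_y = 386.0 → σ = 96.8 MPa, n = 3.99
  low-carbon steel: E = 201.7, α = 12.3, σ_y = 216.0 → σ = 516 MPa, n = 0.419
  bronze: E = 102.7, α = 17.2, σ_y = 360.0 → σ = 368 MPa, n = 0.980
  alloy steel: E = 208.9, α = 11.1, σ_y = 454.0 → σ = 482 MPa, n = 0.941
Low-carbon steel has the lowest safety factor, n = 0.419.

low-carbon steel, n = 0.419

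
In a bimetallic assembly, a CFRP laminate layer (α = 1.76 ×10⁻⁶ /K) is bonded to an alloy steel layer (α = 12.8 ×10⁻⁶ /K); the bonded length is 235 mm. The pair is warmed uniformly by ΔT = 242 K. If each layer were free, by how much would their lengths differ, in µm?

Δα = |1.76 − 12.8|×10⁻⁶/K = 11.0×10⁻⁶/K.
ΔL_mismatch = Δα·L·ΔT = 11.0×10⁻⁶ × 235.0 mm × 242.0 K = 628 µm.

628 µm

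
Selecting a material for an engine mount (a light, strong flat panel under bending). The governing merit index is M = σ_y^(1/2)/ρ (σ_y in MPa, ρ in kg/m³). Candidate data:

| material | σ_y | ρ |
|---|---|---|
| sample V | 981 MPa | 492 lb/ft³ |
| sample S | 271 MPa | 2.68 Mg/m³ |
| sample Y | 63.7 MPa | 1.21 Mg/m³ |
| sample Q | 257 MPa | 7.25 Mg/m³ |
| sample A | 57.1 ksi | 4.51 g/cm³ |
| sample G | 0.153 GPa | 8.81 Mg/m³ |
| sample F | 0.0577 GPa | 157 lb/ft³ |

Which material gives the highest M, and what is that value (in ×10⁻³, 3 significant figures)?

sample Y, M = 6.60×10⁻³

Putting every candidate on a common basis:
  sample V: σ_y = 981.0 MPa, ρ = 7881 kg/m³
  sample S: σ_y = 271.0 MPa, ρ = 2680 kg/m³
  sample Y: σ_y = 63.70 MPa, ρ = 1210 kg/m³
  sample Q: σ_y = 257.0 MPa, ρ = 7250 kg/m³
  sample A: σ_y = 393.7 MPa, ρ = 4510 kg/m³
  sample G: σ_y = 153.0 MPa, ρ = 8810 kg/m³
  sample F: σ_y = 57.70 MPa, ρ = 2515 kg/m³
  sample Y: M = 6.60×10⁻³
  sample S: M = 6.14×10⁻³
  sample A: M = 4.40×10⁻³
  sample V: M = 3.97×10⁻³
  sample F: M = 3.02×10⁻³
  sample Q: M = 2.21×10⁻³
  sample G: M = 1.40×10⁻³
Sample Y ranks first.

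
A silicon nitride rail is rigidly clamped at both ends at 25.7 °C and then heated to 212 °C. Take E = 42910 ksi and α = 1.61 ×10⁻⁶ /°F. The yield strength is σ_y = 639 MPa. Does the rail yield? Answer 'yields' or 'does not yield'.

does not yield

E = 42910 ksi = 295.9 GPa.
α = 1.61×10⁻⁶/°F × 9/5 = 2.90×10⁻⁶/K.
ΔT = 186.3 K. Constrained thermal stress σ = E·α·ΔT = 295.9×10³ MPa × 2.90×10⁻⁶ × 186.3 = 160 MPa (compressive).
Compare to σ_y = 639 MPa: σ < σ_y, so it does not yield.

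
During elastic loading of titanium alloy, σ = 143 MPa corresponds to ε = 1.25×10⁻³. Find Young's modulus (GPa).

114 GPa

E = σ/ε = 143 MPa / 1.25×10⁻³ = 114400 MPa = 114 GPa.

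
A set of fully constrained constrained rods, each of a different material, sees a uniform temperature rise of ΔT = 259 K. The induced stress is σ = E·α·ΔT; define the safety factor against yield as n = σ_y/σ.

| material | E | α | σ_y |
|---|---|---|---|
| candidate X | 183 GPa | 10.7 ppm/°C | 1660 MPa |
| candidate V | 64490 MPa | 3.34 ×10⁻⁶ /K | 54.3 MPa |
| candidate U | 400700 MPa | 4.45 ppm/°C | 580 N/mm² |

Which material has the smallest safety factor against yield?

candidate V

Converting E to GPa, α to ×10⁻⁶/K, σ_y to MPa, then σ and n for each:
  candidate X: E = 183.0, α = 10.7, σ_y = 1660 → σ = 507 MPa, n = 3.27
  candidate V: E = 64.49, α = 3.34, σ_y = 54.30 → σ = 55.8 MPa, n = 0.973
  candidate U: E = 400.7, α = 4.45, σ_y = 580.0 → σ = 462 MPa, n = 1.26
Smallest n: candidate V with n = 0.973.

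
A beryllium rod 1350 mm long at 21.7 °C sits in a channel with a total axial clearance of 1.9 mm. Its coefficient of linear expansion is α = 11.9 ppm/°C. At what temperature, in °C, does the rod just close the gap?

140 °C

α·L₀·ΔT = 1.9 mm ⇒ ΔT = 1.9 / (11.9×10⁻⁶ × 1350.0) = 118.3 K.
T = 21.7 + 118.3 = 140.0 °C.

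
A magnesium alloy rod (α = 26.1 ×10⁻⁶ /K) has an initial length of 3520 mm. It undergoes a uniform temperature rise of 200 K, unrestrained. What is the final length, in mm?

3538.4 mm

ΔL = α·L₀·ΔT = 26.1×10⁻⁶ × 3520 mm × 200.0 K = 18.4 mm.
L = L₀ + ΔL = 3520 + 18.4 = 3538.4 mm.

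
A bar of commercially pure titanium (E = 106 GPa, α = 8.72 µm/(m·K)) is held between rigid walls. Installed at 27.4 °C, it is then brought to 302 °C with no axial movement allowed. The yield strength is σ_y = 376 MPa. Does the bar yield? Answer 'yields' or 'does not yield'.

does not yield

ΔT = 274.6 K. Constrained thermal stress σ = E·α·ΔT = 106.0×10³ MPa × 8.72×10⁻⁶ × 274.6 = 254 MPa (compressive).
Compare to σ_y = 376 MPa: σ < σ_y, so it does not yield.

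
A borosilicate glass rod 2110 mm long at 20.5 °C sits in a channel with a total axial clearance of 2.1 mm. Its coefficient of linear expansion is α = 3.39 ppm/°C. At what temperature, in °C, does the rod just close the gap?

314 °C

α·L₀·ΔT = 2.1 mm ⇒ ΔT = 2.1 / (3.39×10⁻⁶ × 2110.0) = 293.6 K.
T = 20.5 + 293.6 = 314.1 °C.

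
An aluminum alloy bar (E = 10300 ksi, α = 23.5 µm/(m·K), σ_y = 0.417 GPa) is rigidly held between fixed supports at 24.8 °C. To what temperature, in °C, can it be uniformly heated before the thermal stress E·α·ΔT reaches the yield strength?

275 °C

E = 10300 ksi = 71.02 GPa.
σ_y = 0.417 GPa = 417.0 MPa.
E·α·ΔT = 417.0 MPa ⇒ ΔT = 417.0 / (71.02×10³ × 23.5×10⁻⁶) = 249.9 K.
T = 24.8 + 249.9 = 274.7 °C.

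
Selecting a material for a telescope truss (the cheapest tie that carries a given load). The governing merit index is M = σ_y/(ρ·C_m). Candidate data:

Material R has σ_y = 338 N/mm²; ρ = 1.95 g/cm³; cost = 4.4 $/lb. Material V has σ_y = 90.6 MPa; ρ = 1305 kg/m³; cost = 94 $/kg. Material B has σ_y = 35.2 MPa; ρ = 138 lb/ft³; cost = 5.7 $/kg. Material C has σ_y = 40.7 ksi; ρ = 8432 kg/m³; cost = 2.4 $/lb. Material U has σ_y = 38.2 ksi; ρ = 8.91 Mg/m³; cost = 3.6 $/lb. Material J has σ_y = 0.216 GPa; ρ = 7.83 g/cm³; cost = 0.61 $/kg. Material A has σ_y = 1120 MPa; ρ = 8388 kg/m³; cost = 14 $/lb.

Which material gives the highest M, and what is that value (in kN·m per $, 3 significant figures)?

material J, M = 45.2 kN·m per $

Convert each candidate to consistent units, then evaluate M:
  material R: σ_y = 338.0 MPa, ρ = 1950 kg/m³, cost = 9.700 $/kg
  material V: σ_y = 90.60 MPa, ρ = 1305 kg/m³, cost = 94.00 $/kg
  material B: σ_y = 35.20 MPa, ρ = 2211 kg/m³, cost = 5.700 $/kg
  material C: σ_y = 280.6 MPa, ρ = 8432 kg/m³, cost = 5.291 $/kg
  material U: σ_y = 263.4 MPa, ρ = 8910 kg/m³, cost = 7.937 $/kg
  material J: σ_y = 216.0 MPa, ρ = 7830 kg/m³, cost = 0.6100 $/kg
  material A: σ_y = 1120 MPa, ρ = 8388 kg/m³, cost = 30.86 $/kg
  material J: M = 45.2 kN·m per $
  material R: M = 17.9 kN·m per $
  material C: M = 6.29 kN·m per $
  material A: M = 4.33 kN·m per $
  material U: M = 3.72 kN·m per $
  material B: M = 2.79 kN·m per $
  material V: M = 0.739 kN·m per $
Material J has the largest M.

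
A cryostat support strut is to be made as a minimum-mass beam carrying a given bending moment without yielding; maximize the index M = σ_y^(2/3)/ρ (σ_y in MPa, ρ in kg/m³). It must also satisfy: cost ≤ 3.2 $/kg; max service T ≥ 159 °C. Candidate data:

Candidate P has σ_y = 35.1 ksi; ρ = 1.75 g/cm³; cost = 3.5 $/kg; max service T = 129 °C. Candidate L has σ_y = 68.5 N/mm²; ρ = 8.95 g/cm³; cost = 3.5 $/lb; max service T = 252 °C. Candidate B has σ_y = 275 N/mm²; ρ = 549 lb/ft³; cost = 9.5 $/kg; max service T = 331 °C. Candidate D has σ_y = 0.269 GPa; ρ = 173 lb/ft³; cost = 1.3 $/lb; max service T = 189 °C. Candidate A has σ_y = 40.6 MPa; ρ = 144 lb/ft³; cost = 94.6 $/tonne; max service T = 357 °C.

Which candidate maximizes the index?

candidate D

Screen on constraints: cost ≤ 3.2 $/kg; max service T ≥ 159 °C. Survivors: candidate D, candidate A.
After converting to SI:
  candidate D: σ_y = 269.0 MPa, ρ = 2771 kg/m³
  candidate A: σ_y = 40.60 MPa, ρ = 2307 kg/m³
  candidate D: M = 15.0×10⁻³
  candidate A: M = 5.12×10⁻³
The maximum is for candidate D.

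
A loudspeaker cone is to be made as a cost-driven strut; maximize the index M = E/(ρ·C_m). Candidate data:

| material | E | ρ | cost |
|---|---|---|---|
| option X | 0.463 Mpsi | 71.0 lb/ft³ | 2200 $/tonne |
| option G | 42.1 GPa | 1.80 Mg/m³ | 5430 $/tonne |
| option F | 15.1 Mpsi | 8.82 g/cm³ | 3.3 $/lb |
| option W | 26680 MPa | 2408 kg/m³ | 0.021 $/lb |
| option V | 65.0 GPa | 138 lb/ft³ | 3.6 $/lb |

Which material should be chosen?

option W

Normalizing units and computing the index:
  option X: E = 3.192 GPa, ρ = 1137 kg/m³, cost = 2.200 $/kg
  option G: E = 42.10 GPa, ρ = 1800 kg/m³, cost = 5.430 $/kg
  option F: E = 104.1 GPa, ρ = 8820 kg/m³, cost = 7.275 $/kg
  option W: E = 26.68 GPa, ρ = 2408 kg/m³, cost = 0.04630 $/kg
  option V: E = 65.00 GPa, ρ = 2211 kg/m³, cost = 7.937 $/kg
  option W: M = 239 MN·m per $
  option G: M = 4.31 MN·m per $
  option V: M = 3.70 MN·m per $
  option F: M = 1.62 MN·m per $
  option X: M = 1.28 MN·m per $
The maximum is for option W.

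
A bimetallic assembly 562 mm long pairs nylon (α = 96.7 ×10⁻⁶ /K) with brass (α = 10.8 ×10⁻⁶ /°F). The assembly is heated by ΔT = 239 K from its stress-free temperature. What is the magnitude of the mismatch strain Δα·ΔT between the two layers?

0.0185

brass: α = 10.8×10⁻⁶/°F × 9/5 = 19.4×10⁻⁶/K.
Δα = |96.7 − 19.4|×10⁻⁶/K = 77.3×10⁻⁶/K.
Mismatch strain = Δα·ΔT = 77.3×10⁻⁶ × 239.0 = 0.0185.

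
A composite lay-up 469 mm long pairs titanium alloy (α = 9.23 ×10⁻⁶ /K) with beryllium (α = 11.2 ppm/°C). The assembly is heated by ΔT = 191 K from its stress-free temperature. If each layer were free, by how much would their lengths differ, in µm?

176 µm

Δα = |9.23 − 11.2|×10⁻⁶/K = 1.97×10⁻⁶/K.
ΔL_mismatch = Δα·L·ΔT = 1.97×10⁻⁶ × 469.0 mm × 191.0 K = 176 µm.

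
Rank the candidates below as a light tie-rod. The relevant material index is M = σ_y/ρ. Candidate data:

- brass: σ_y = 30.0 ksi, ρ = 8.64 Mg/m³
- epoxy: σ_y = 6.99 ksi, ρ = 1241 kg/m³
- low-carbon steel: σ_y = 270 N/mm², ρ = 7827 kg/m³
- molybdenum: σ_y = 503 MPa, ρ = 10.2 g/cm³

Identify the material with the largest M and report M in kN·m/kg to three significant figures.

Normalizing units and computing the index:
  brass: σ_y = 206.8 MPa, ρ = 8640 kg/m³
  epoxy: σ_y = 48.19 MPa, ρ = 1241 kg/m³
  low-carbon steel: σ_y = 270.0 MPa, ρ = 7827 kg/m³
  molybdenum: σ_y = 503.0 MPa, ρ = 10200 kg/m³
  molybdenum: M = 49.3 kN·m/kg
  epoxy: M = 38.8 kN·m/kg
  low-carbon steel: M = 34.5 kN·m/kg
  brass: M = 23.9 kN·m/kg
Highest index: molybdenum.

molybdenum, M = 49.3 kN·m/kg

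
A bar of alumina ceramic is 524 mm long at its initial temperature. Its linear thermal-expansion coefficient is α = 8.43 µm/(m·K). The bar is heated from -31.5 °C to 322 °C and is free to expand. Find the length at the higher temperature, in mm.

525.56 mm

ΔT = 322 − (-31.5) = 353.5 K.
ΔL = α·L₀·ΔT = 8.43×10⁻⁶ × 524 mm × 353.5 K = 1.56 mm.
L = L₀ + ΔL = 524 + 1.56 = 525.56 mm.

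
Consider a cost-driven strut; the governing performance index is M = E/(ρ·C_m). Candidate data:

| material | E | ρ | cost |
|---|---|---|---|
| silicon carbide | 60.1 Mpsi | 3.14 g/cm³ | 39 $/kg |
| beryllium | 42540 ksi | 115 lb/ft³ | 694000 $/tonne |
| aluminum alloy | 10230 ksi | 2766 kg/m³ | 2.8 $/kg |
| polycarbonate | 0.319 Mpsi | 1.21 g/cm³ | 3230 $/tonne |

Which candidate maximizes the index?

Normalizing units and computing the index:
  silicon carbide: E = 414.4 GPa, ρ = 3140 kg/m³, cost = 39.00 $/kg
  beryllium: E = 293.3 GPa, ρ = 1842 kg/m³, cost = 694.0 $/kg
  aluminum alloy: E = 70.53 GPa, ρ = 2766 kg/m³, cost = 2.800 $/kg
  polycarbonate: E = 2.199 GPa, ρ = 1210 kg/m³, cost = 3.230 $/kg
  aluminum alloy: M = 9.11 MN·m per $
  silicon carbide: M = 3.38 MN·m per $
  polycarbonate: M = 0.563 MN·m per $
  beryllium: M = 0.229 MN·m per $
Aluminum alloy ranks first.

aluminum alloy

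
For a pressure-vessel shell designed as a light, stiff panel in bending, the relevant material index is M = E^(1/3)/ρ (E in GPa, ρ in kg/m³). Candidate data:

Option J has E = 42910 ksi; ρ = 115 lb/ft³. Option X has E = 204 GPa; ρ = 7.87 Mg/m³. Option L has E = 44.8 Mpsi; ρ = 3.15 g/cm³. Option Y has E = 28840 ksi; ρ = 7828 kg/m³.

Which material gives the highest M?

option J

Normalizing units and computing the index:
  option J: E = 295.9 GPa, ρ = 1842 kg/m³
  option X: E = 204.0 GPa, ρ = 7870 kg/m³
  option L: E = 308.9 GPa, ρ = 3150 kg/m³
  option Y: E = 198.8 GPa, ρ = 7828 kg/m³
  option J: M = 3.62×10⁻³
  option L: M = 2.15×10⁻³
  option X: M = 0.748×10⁻³
  option Y: M = 0.746×10⁻³
Option J has the largest M.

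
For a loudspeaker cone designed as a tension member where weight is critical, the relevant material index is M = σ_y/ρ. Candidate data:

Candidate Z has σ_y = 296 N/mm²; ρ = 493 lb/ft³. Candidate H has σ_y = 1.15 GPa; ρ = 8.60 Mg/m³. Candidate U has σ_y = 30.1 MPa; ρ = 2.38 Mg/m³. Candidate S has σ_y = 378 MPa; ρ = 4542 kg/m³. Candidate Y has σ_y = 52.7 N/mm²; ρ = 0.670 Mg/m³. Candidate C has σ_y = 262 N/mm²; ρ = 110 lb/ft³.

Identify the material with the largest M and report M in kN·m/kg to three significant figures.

candidate C, M = 149 kN·m/kg

Convert each candidate to consistent units, then evaluate M:
  candidate Z: σ_y = 296.0 MPa, ρ = 7897 kg/m³
  candidate H: σ_y = 1150 MPa, ρ = 8600 kg/m³
  candidate U: σ_y = 30.10 MPa, ρ = 2380 kg/m³
  candidate S: σ_y = 378.0 MPa, ρ = 4542 kg/m³
  candidate Y: σ_y = 52.70 MPa, ρ = 670.0 kg/m³
  candidate C: σ_y = 262.0 MPa, ρ = 1762 kg/m³
  candidate C: M = 149 kN·m/kg
  candidate H: M = 134 kN·m/kg
  candidate S: M = 83.2 kN·m/kg
  candidate Y: M = 78.7 kN·m/kg
  candidate Z: M = 37.5 kN·m/kg
  candidate U: M = 12.6 kN·m/kg
The maximum is for candidate C.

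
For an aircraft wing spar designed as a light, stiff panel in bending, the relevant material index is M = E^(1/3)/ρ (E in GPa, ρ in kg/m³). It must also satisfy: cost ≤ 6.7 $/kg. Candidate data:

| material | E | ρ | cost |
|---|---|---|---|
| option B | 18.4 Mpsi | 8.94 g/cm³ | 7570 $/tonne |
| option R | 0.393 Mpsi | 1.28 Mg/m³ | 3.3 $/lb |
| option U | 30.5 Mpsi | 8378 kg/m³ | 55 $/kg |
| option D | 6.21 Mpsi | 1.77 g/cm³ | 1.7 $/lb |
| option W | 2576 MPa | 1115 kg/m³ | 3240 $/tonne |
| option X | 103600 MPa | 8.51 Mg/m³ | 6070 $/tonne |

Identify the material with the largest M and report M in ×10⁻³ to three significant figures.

Screen on constraints: cost ≤ 6.7 $/kg. Survivors: option D, option W, option X.
After converting to SI:
  option D: E = 42.82 GPa, ρ = 1770 kg/m³
  option W: E = 2.576 GPa, ρ = 1115 kg/m³
  option X: E = 103.6 GPa, ρ = 8510 kg/m³
  option D: M = 1.98×10⁻³
  option W: M = 1.23×10⁻³
  option X: M = 0.552×10⁻³
The maximum is for option D.

option D, M = 1.98×10⁻³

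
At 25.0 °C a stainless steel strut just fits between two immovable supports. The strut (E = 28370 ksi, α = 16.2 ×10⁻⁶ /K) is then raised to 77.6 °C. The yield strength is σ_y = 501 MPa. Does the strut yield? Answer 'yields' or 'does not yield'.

does not yield

E = 28370 ksi = 195.6 GPa.
ΔT = 52.60 K. Constrained thermal stress σ = E·α·ΔT = 195.6×10³ MPa × 16.2×10⁻⁶ × 52.60 = 167 MPa (compressive).
Compare to σ_y = 501 MPa: σ < σ_y, so it does not yield.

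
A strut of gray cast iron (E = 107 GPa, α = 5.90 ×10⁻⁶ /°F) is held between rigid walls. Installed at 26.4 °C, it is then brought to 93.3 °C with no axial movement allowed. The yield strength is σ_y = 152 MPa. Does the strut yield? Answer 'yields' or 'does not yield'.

α = 5.90×10⁻⁶/°F × 9/5 = 10.6×10⁻⁶/K.
ΔT = 66.90 K. Constrained thermal stress σ = E·α·ΔT = 107.0×10³ MPa × 10.6×10⁻⁶ × 66.90 = 76.0 MPa (compressive).
Compare to σ_y = 152 MPa: σ < σ_y, so it does not yield.

does not yield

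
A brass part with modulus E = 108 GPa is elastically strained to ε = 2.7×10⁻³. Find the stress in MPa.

σ = E·ε = 108000 MPa × 2.7×10⁻³ = 292 MPa.

292 MPa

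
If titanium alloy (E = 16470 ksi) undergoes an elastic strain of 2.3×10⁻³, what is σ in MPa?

E = 16470 ksi = 113.6 GPa.
σ = E·ε = 113600 MPa × 2.3×10⁻³ = 261 MPa.

261 MPa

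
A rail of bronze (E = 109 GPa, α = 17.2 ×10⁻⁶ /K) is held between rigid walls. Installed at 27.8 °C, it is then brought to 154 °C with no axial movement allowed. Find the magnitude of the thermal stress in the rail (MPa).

237 MPa

ΔT = 126.2 K. Constrained thermal stress σ = E·α·ΔT = 109.0×10³ MPa × 17.2×10⁻⁶ × 126.2 = 237 MPa (compressive).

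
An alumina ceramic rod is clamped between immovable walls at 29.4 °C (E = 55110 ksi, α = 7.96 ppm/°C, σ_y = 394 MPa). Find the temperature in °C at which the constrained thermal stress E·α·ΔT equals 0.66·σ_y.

115 °C

E = 55110 ksi = 380.0 GPa.
E·α·ΔT = 260.0 MPa ⇒ ΔT = 260.0 / (380.0×10³ × 7.96×10⁻⁶) = 85.98 K.
T = 29.4 + 85.98 = 115.4 °C.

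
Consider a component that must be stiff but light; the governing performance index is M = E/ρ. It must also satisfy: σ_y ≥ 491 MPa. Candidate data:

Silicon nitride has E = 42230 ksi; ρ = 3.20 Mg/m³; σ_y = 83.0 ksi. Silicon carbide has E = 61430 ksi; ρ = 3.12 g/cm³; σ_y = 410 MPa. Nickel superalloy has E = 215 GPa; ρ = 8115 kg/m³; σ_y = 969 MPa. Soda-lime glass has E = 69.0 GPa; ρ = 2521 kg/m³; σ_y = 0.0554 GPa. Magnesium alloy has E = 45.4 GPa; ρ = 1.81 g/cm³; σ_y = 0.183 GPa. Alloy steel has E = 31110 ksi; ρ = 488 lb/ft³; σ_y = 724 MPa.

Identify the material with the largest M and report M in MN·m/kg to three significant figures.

silicon nitride, M = 91.0 MN·m/kg

Screen on constraints: σ_y ≥ 491 MPa. Survivors: silicon nitride, nickel superalloy, alloy steel.
In SI units:
  silicon nitride: E = 291.2 GPa, ρ = 3200 kg/m³
  nickel superalloy: E = 215.0 GPa, ρ = 8115 kg/m³
  alloy steel: E = 214.5 GPa, ρ = 7817 kg/m³
  silicon nitride: M = 91.0 MN·m/kg
  alloy steel: M = 27.4 MN·m/kg
  nickel superalloy: M = 26.5 MN·m/kg
Silicon nitride ranks first.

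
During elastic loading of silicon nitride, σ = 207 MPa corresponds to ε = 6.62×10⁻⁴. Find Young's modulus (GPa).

E = σ/ε = 207 MPa / 6.62×10⁻⁴ = 312700 MPa = 313 GPa.

313 GPa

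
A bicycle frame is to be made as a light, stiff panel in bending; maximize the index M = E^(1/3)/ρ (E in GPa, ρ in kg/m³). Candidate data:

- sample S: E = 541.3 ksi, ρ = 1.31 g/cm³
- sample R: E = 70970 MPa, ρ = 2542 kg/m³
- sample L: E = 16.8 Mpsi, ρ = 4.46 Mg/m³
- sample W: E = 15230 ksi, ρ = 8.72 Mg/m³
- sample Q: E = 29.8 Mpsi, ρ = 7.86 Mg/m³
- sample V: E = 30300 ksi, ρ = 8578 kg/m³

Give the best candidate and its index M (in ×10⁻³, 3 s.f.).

sample R, M = 1.63×10⁻³

Normalizing units and computing the index:
  sample S: E = 3.732 GPa, ρ = 1310 kg/m³
  sample R: E = 70.97 GPa, ρ = 2542 kg/m³
  sample L: E = 115.8 GPa, ρ = 4460 kg/m³
  sample W: E = 105.0 GPa, ρ = 8720 kg/m³
  sample Q: E = 205.5 GPa, ρ = 7860 kg/m³
  sample V: E = 208.9 GPa, ρ = 8578 kg/m³
  sample R: M = 1.63×10⁻³
  sample S: M = 1.18×10⁻³
  sample L: M = 1.09×10⁻³
  sample Q: M = 0.751×10⁻³
  sample V: M = 0.692×10⁻³
  sample W: M = 0.541×10⁻³
Highest index: sample R.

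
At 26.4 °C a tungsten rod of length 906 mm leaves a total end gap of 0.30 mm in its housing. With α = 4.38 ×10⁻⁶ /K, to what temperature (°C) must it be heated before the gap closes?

α·L₀·ΔT = 0.3 mm ⇒ ΔT = 0.3 / (4.38×10⁻⁶ × 906.0) = 75.60 K.
T = 26.4 + 75.60 = 102.0 °C.

102 °C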